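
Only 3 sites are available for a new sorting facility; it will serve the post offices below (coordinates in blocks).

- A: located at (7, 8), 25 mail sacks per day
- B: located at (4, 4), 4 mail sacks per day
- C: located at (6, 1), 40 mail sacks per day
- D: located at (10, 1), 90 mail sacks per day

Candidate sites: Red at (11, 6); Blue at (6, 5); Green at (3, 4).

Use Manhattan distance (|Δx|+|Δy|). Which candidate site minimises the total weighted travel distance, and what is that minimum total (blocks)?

Blue, total 992 blocks

Total weighted distance at each candidate:
  Red (11, 6): total = 1126
  Blue (6, 5): total = 992
  Green (3, 4): total = 1344
Minimum is at Blue with total 992 blocks.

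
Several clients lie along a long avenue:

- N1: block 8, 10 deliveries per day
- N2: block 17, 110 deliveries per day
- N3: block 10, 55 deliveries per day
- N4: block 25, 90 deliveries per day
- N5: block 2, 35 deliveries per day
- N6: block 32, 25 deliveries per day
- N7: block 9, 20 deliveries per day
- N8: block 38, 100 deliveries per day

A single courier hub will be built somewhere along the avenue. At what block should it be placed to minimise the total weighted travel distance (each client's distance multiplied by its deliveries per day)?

x = 17

For a sum of weighted absolute distances on a line, the optimum is the weighted median (not the mean). Total weight W = 445; half-weight = 222.5.
Sort by position and accumulate weight:
  block 2 (N5, w=35) → cum 35
  block 8 (N1, w=10) → cum 45
  block 9 (N7, w=20) → cum 65
  block 10 (N3, w=55) → cum 120
  block 17 (N2, w=110) → cum 230  ≥ 222.5 → median here
  block 25 (N4, w=90) → cum 320
  block 32 (N6, w=25) → cum 345
  block 38 (N8, w=100) → cum 445
Optimal location: block 17.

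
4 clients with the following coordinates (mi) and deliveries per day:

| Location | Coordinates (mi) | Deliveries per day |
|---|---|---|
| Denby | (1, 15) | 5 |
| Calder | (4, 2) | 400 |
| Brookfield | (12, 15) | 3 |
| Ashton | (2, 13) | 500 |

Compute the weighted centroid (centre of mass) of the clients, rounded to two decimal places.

(2.91, 8.17)

The minimiser of Σwᵢ‖p−pᵢ‖² is the weighted centroid p* = (Σwᵢpᵢ)/(Σwᵢ).
Σwᵢ = 908.
Σwᵢxᵢ = 5·1 + 400·4 + 3·12 + 500·2 = 2641.
Σwᵢyᵢ = 5·15 + 400·2 + 3·15 + 500·13 = 7420.
x* = 2641/908 = 2.91, y* = 7420/908 = 8.17.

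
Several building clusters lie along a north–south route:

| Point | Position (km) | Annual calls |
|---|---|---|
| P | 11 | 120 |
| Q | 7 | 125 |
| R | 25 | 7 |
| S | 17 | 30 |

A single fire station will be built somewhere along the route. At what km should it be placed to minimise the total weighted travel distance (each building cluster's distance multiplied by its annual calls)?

x = 11

For a sum of weighted absolute distances on a line, the optimum is the weighted median (not the mean). Total weight W = 282; half-weight = 141.
Sort by position and accumulate weight:
  km 7 (Q, w=125) → cum 125
  km 11 (P, w=120) → cum 245  ≥ 141 → median here
  km 17 (S, w=30) → cum 275
  km 25 (R, w=7) → cum 282
Optimal location: km 11.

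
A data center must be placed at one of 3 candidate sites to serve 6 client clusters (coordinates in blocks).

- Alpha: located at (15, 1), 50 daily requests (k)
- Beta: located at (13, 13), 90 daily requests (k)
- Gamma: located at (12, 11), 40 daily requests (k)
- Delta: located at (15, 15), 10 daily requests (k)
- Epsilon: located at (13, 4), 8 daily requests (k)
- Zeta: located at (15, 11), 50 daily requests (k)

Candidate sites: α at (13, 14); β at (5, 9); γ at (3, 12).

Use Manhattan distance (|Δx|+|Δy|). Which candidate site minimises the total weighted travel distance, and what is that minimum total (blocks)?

α, total 1360 blocks

Total weighted distance at each candidate:
  α (13, 14): total = 1360
  β (5, 9): total = 3204
  γ (3, 12): total = 3484
Minimum is at α with total 1360 blocks.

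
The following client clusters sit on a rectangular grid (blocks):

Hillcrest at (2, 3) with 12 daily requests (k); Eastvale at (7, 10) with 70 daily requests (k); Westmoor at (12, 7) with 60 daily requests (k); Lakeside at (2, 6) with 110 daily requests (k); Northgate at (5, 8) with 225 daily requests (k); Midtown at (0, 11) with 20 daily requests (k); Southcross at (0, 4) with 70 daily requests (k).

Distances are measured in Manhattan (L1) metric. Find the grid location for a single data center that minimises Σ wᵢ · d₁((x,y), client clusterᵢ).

Manhattan distance separates: Σwᵢ(|x−xᵢ|+|y−yᵢ|) = Σwᵢ|x−xᵢ| + Σwᵢ|y−yᵢ|, so x and y are optimised independently as 1-D weighted medians.
Total weight W = 567; half = 283.5.
x-coordinate, sorted with cumulative weight:
  x=0 (Midtown, w=20) cum 20
  x=0 (Southcross, w=70) cum 90
  x=2 (Hillcrest, w=12) cum 102
  x=2 (Lakeside, w=110) cum 212
  x=5 (Northgate, w=225) cum 437  ← median
  x=7 (Eastvale, w=70) cum 507
  x=12 (Westmoor, w=60) cum 567
⇒ x* = 5
y-coordinate, sorted with cumulative weight:
  y=3 (Hillcrest, w=12) cum 12
  y=4 (Southcross, w=70) cum 82
  y=6 (Lakeside, w=110) cum 192
  y=7 (Westmoor, w=60) cum 252
  y=8 (Northgate, w=225) cum 477  ← median
  y=10 (Eastvale, w=70) cum 547
  y=11 (Midtown, w=20) cum 567
⇒ y* = 8

(5, 8)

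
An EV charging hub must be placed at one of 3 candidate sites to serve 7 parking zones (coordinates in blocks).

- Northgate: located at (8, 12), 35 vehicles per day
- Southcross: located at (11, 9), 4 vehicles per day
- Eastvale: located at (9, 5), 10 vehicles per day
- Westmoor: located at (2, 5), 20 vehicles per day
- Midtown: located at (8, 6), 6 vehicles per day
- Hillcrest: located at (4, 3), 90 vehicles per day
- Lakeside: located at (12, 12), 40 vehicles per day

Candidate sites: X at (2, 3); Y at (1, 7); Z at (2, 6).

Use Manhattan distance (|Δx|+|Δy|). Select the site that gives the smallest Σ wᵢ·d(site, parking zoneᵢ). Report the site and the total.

Total weighted distance at each candidate:
  X (2, 3): total = 1709
  Y (1, 7): total = 1946
  Z (2, 6): total = 1694
Minimum is at Z with total 1694 blocks.

Z, total 1694 blocks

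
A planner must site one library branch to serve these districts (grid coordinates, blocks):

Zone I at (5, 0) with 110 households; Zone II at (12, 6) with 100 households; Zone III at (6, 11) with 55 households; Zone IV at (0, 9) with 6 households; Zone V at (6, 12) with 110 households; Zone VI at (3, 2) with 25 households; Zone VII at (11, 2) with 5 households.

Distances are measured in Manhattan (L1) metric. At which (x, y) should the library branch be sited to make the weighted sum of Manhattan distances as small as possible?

(6, 6)

Manhattan distance separates: Σwᵢ(|x−xᵢ|+|y−yᵢ|) = Σwᵢ|x−xᵢ| + Σwᵢ|y−yᵢ|, so x and y are optimised independently as 1-D weighted medians.
Total weight W = 411; half = 205.5.
x-coordinate, sorted with cumulative weight:
  x=0 (Zone IV, w=6) cum 6
  x=3 (Zone VI, w=25) cum 31
  x=5 (Zone I, w=110) cum 141
  x=6 (Zone III, w=55) cum 196
  x=6 (Zone V, w=110) cum 306  ← median
  x=11 (Zone VII, w=5) cum 311
  x=12 (Zone II, w=100) cum 411
⇒ x* = 6
y-coordinate, sorted with cumulative weight:
  y=0 (Zone I, w=110) cum 110
  y=2 (Zone VI, w=25) cum 135
  y=2 (Zone VII, w=5) cum 140
  y=6 (Zone II, w=100) cum 240  ← median
  y=9 (Zone IV, w=6) cum 246
  y=11 (Zone III, w=55) cum 301
  y=12 (Zone V, w=110) cum 411
⇒ y* = 6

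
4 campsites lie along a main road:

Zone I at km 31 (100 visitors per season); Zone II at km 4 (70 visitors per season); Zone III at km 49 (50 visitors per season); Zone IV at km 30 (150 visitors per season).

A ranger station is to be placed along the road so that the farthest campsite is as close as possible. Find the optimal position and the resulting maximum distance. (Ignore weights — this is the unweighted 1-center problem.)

location 26.5, max distance 22.5

The 1-center on a line is the midpoint of the two extreme points: leftmost at 4, rightmost at 49.
Optimal location = (4 + 49)/2 = 26.5; maximum distance = (49 − 4)/2 = 22.5.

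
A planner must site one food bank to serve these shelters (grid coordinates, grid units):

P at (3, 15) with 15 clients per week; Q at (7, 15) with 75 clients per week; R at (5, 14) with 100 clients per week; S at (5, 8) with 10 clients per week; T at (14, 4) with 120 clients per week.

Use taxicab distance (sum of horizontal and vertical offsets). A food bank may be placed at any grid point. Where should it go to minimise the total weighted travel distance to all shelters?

Manhattan distance separates: Σwᵢ(|x−xᵢ|+|y−yᵢ|) = Σwᵢ|x−xᵢ| + Σwᵢ|y−yᵢ|, so x and y are optimised independently as 1-D weighted medians.
Total weight W = 320; half = 160.
x-coordinate, sorted with cumulative weight:
  x=3 (P, w=15) cum 15
  x=5 (R, w=100) cum 115
  x=5 (S, w=10) cum 125
  x=7 (Q, w=75) cum 200  ← median
  x=14 (T, w=120) cum 320
⇒ x* = 7
y-coordinate, sorted with cumulative weight:
  y=4 (T, w=120) cum 120
  y=8 (S, w=10) cum 130
  y=14 (R, w=100) cum 230  ← median
  y=15 (P, w=15) cum 245
  y=15 (Q, w=75) cum 320
⇒ y* = 14

(7, 14)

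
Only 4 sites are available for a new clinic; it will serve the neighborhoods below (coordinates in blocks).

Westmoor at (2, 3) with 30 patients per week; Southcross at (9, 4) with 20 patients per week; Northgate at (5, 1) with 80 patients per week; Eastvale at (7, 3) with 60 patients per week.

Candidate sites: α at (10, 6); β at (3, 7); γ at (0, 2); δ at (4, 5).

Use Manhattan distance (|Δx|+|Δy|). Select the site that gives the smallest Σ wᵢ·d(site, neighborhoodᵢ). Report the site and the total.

Total weighted distance at each candidate:
  α (10, 6): total = 1550
  β (3, 7): total = 1450
  γ (0, 2): total = 1270
  δ (4, 5): total = 940
Minimum is at δ with total 940 blocks.

δ, total 940 blocks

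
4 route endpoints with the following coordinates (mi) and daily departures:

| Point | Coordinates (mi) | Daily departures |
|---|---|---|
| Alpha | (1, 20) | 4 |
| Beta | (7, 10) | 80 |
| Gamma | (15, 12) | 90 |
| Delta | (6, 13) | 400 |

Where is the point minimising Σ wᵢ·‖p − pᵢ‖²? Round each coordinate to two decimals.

(7.52, 12.47)

The minimiser of Σwᵢ‖p−pᵢ‖² is the weighted centroid p* = (Σwᵢpᵢ)/(Σwᵢ).
Σwᵢ = 574.
Σwᵢxᵢ = 4·1 + 80·7 + 90·15 + 400·6 = 4314.
Σwᵢyᵢ = 4·20 + 80·10 + 90·12 + 400·13 = 7160.
x* = 4314/574 = 7.52, y* = 7160/574 = 12.47.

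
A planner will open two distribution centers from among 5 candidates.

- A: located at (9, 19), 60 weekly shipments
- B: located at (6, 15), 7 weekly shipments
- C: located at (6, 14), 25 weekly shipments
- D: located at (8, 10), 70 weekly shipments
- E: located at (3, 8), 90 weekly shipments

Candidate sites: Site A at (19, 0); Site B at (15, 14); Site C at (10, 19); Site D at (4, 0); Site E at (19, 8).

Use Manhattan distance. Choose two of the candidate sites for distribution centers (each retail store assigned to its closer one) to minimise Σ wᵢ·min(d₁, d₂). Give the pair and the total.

Evaluate every pair (each demand assigned to the nearer of the two):
  {Site C, Site D}: total = 1921
  {Site B, Site D}: total = 2535
  {Site C, Site E}: total = 2551
  {Site A, Site C}: total = 2731
  {Site B, Site C}: total = 2731
  {Site B, Site E}: total = 3165
  {Site A, Site B}: total = 3345
  {Site D, Site E}: total = 3499
  {Site A, Site D}: total = 3749
  {Site A, Site E}: total = 4225
Best pair: {Site C, Site D} with total 1921.

{Site C, Site D}, total 1921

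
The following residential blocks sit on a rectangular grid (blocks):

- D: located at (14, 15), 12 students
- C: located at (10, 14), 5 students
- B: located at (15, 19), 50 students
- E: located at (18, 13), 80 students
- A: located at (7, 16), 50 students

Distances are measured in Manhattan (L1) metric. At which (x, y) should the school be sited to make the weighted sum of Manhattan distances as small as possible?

Manhattan distance separates: Σwᵢ(|x−xᵢ|+|y−yᵢ|) = Σwᵢ|x−xᵢ| + Σwᵢ|y−yᵢ|, so x and y are optimised independently as 1-D weighted medians.
Total weight W = 197; half = 98.5.
x-coordinate, sorted with cumulative weight:
  x=7 (A, w=50) cum 50
  x=10 (C, w=5) cum 55
  x=14 (D, w=12) cum 67
  x=15 (B, w=50) cum 117  ← median
  x=18 (E, w=80) cum 197
⇒ x* = 15
y-coordinate, sorted with cumulative weight:
  y=13 (E, w=80) cum 80
  y=14 (C, w=5) cum 85
  y=15 (D, w=12) cum 97
  y=16 (A, w=50) cum 147  ← median
  y=19 (B, w=50) cum 197
⇒ y* = 16

(15, 16)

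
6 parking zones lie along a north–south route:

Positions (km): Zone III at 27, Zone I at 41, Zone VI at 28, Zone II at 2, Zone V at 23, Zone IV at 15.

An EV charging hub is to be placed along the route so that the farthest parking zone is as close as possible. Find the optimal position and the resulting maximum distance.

The 1-center on a line is the midpoint of the two extreme points: leftmost at 2, rightmost at 41.
Optimal location = (2 + 41)/2 = 21.5; maximum distance = (41 − 2)/2 = 19.5.

location 21.5, max distance 19.5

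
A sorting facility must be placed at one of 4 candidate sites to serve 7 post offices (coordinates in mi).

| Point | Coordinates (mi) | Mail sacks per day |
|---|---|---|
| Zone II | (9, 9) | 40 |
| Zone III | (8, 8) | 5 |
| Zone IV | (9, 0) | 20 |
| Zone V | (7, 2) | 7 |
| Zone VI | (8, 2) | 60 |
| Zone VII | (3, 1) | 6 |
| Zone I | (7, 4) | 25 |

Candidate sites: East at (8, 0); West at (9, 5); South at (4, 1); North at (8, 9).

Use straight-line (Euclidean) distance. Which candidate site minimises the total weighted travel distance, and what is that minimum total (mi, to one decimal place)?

Total weighted distance at each candidate:
  East (8, 0): total = 691.5
  West (9, 5): total = 590.0
  South (4, 1): total = 901.2
  North (8, 9): total = 879.7
Minimum is at West with total 590.0 mi.

West, total 590.0 mi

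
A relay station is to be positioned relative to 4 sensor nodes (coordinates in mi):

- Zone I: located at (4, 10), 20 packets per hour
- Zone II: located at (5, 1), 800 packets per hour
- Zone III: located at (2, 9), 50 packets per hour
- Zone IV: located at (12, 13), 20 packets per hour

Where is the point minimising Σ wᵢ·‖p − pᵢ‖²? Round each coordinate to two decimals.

(4.97, 1.92)

The minimiser of Σwᵢ‖p−pᵢ‖² is the weighted centroid p* = (Σwᵢpᵢ)/(Σwᵢ).
Σwᵢ = 890.
Σwᵢxᵢ = 20·4 + 800·5 + 50·2 + 20·12 = 4420.
Σwᵢyᵢ = 20·10 + 800·1 + 50·9 + 20·13 = 1710.
x* = 4420/890 = 4.97, y* = 1710/890 = 1.92.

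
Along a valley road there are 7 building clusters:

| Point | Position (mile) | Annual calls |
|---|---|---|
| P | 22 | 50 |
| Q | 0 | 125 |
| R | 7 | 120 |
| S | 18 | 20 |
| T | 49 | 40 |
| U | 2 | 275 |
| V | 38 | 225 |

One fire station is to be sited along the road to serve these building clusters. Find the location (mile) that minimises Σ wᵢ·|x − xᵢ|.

For a sum of weighted absolute distances on a line, the optimum is the weighted median (not the mean). Total weight W = 855; half-weight = 427.5.
Sort by position and accumulate weight:
  mile 0 (Q, w=125) → cum 125
  mile 2 (U, w=275) → cum 400
  mile 7 (R, w=120) → cum 520  ≥ 427.5 → median here
  mile 18 (S, w=20) → cum 540
  mile 22 (P, w=50) → cum 590
  mile 38 (V, w=225) → cum 815
  mile 49 (T, w=40) → cum 855
Optimal location: mile 7.

x = 7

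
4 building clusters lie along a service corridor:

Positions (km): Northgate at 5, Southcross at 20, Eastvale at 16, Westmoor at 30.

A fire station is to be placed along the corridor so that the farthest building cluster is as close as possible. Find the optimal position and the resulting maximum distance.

location 17.5, max distance 12.5

The 1-center on a line is the midpoint of the two extreme points: leftmost at 5, rightmost at 30.
Optimal location = (5 + 30)/2 = 17.5; maximum distance = (30 − 5)/2 = 12.5.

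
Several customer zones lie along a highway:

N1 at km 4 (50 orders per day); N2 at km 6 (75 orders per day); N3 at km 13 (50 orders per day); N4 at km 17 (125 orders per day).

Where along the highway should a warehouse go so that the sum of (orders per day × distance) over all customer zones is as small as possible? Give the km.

x = 13

For a sum of weighted absolute distances on a line, the optimum is the weighted median (not the mean). Total weight W = 300; half-weight = 150.
Sort by position and accumulate weight:
  km 4 (N1, w=50) → cum 50
  km 6 (N2, w=75) → cum 125
  km 13 (N3, w=50) → cum 175  ≥ 150 → median here
  km 17 (N4, w=125) → cum 300
Optimal location: km 13.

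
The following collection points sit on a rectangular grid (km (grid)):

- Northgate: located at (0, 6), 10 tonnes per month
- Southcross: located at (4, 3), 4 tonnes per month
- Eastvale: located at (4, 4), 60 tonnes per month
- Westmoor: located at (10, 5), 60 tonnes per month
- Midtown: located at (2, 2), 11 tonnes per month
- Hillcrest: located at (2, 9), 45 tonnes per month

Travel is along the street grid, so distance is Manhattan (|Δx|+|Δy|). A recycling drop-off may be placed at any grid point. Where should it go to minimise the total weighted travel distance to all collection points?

(4, 5)

Manhattan distance separates: Σwᵢ(|x−xᵢ|+|y−yᵢ|) = Σwᵢ|x−xᵢ| + Σwᵢ|y−yᵢ|, so x and y are optimised independently as 1-D weighted medians.
Total weight W = 190; half = 95.
x-coordinate, sorted with cumulative weight:
  x=0 (Northgate, w=10) cum 10
  x=2 (Midtown, w=11) cum 21
  x=2 (Hillcrest, w=45) cum 66
  x=4 (Southcross, w=4) cum 70
  x=4 (Eastvale, w=60) cum 130  ← median
  x=10 (Westmoor, w=60) cum 190
⇒ x* = 4
y-coordinate, sorted with cumulative weight:
  y=2 (Midtown, w=11) cum 11
  y=3 (Southcross, w=4) cum 15
  y=4 (Eastvale, w=60) cum 75
  y=5 (Westmoor, w=60) cum 135  ← median
  y=6 (Northgate, w=10) cum 145
  y=9 (Hillcrest, w=45) cum 190
⇒ y* = 5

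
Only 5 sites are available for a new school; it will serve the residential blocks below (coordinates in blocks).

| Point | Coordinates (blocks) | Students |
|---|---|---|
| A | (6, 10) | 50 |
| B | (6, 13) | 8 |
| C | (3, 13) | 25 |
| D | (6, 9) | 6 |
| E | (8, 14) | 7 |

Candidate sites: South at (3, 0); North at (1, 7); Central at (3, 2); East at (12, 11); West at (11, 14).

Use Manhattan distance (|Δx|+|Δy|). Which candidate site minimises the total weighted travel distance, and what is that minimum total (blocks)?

East, total 786 blocks

Total weighted distance at each candidate:
  South (3, 0): total = 1308
  North (1, 7): total = 828
  Central (3, 2): total = 1116
  East (12, 11): total = 786
  West (11, 14): total = 804
Minimum is at East with total 786 blocks.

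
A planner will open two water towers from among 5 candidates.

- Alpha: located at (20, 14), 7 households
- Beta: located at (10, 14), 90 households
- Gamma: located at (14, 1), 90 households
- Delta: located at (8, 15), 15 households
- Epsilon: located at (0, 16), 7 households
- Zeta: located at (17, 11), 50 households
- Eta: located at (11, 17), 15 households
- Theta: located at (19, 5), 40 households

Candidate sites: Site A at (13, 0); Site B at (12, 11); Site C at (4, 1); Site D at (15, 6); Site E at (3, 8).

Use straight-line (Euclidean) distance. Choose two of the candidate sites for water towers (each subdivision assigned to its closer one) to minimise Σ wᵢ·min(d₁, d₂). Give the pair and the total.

{Site A, Site B}, total 1341.1

Evaluate every pair (each demand assigned to the nearer of the two):
  {Site A, Site B}: total = 1341.1
  {Site B, Site D}: total = 1525.2
  {Site A, Site D}: total = 1949.3
  {Site D, Site E}: total = 2153.3
  {Site B, Site E}: total = 2156.8
  {Site B, Site C}: total = 2170.2
  {Site C, Site D}: total = 2263.5
  {Site A, Site E}: total = 2333.7
  {Site A, Site C}: total = 3006.9
  {Site C, Site E}: total = 3562.3
Best pair: {Site A, Site B} with total 1341.1.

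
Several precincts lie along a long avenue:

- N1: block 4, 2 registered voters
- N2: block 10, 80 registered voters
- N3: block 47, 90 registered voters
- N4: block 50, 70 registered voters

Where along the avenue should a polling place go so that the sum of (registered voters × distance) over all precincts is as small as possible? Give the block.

For a sum of weighted absolute distances on a line, the optimum is the weighted median (not the mean). Total weight W = 242; half-weight = 121.
Sort by position and accumulate weight:
  block 4 (N1, w=2) → cum 2
  block 10 (N2, w=80) → cum 82
  block 47 (N3, w=90) → cum 172  ≥ 121 → median here
  block 50 (N4, w=70) → cum 242
Optimal location: block 47.

x = 47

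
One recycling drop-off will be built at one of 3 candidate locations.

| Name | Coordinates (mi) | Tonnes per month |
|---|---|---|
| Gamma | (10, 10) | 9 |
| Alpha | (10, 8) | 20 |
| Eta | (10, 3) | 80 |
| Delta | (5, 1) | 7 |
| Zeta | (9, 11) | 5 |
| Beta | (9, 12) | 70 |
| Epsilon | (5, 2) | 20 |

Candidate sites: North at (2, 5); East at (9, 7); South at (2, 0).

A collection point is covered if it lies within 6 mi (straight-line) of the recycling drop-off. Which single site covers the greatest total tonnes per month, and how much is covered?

Coverage radius r = 6 mi; a point is covered iff (Δx)²+(Δy)² ≤ 6² = 36.
  North (2, 5): covers {Delta, Epsilon} → 27
  East (9, 7): covers {Gamma, Alpha, Eta, Zeta, Beta} → 184
  South (2, 0): covers {Delta, Epsilon} → 27
Maximum coverage at East: 184 tonnes per month.

East, covering 184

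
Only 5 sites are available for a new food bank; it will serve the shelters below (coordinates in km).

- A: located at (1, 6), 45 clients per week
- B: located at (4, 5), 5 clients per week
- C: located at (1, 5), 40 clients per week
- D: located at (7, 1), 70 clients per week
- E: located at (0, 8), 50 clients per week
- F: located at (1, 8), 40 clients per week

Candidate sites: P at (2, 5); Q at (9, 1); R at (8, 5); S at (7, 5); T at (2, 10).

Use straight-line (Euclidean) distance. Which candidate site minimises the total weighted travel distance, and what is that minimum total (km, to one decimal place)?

P, total 868.6 km

Total weighted distance at each candidate:
  P (2, 5): total = 868.6
  Q (9, 1): total = 1949.6
  R (8, 5): total = 1638.6
  S (7, 5): total = 1457.8
  T (2, 10): total = 1368.0
Minimum is at P with total 868.6 km.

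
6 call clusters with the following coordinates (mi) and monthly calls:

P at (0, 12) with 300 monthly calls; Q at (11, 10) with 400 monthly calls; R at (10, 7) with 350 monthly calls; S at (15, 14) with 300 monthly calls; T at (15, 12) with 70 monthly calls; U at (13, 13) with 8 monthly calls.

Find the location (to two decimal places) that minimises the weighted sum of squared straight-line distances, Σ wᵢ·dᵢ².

The minimiser of Σwᵢ‖p−pᵢ‖² is the weighted centroid p* = (Σwᵢpᵢ)/(Σwᵢ).
Σwᵢ = 1428.
Σwᵢxᵢ = 300·0 + 400·11 + 350·10 + 300·15 + 70·15 + 8·13 = 13554.
Σwᵢyᵢ = 300·12 + 400·10 + 350·7 + 300·14 + 70·12 + 8·13 = 15194.
x* = 13554/1428 = 9.49, y* = 15194/1428 = 10.64.

(9.49, 10.64)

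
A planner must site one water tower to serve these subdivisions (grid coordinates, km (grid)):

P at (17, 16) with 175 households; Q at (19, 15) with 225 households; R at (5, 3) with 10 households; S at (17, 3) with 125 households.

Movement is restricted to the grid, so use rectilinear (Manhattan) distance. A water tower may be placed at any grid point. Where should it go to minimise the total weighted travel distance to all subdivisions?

Manhattan distance separates: Σwᵢ(|x−xᵢ|+|y−yᵢ|) = Σwᵢ|x−xᵢ| + Σwᵢ|y−yᵢ|, so x and y are optimised independently as 1-D weighted medians.
Total weight W = 535; half = 267.5.
x-coordinate, sorted with cumulative weight:
  x=5 (R, w=10) cum 10
  x=17 (P, w=175) cum 185
  x=17 (S, w=125) cum 310  ← median
  x=19 (Q, w=225) cum 535
⇒ x* = 17
y-coordinate, sorted with cumulative weight:
  y=3 (R, w=10) cum 10
  y=3 (S, w=125) cum 135
  y=15 (Q, w=225) cum 360  ← median
  y=16 (P, w=175) cum 535
⇒ y* = 15

(17, 15)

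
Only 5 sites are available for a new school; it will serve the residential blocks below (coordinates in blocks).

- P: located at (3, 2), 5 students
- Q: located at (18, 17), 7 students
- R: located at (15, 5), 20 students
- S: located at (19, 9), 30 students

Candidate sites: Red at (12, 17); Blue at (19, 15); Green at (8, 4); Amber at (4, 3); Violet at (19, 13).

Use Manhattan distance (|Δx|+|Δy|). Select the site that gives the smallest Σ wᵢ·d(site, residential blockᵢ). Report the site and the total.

Total weighted distance at each candidate:
  Red (12, 17): total = 912
  Blue (19, 15): total = 626
  Green (8, 4): total = 836
  Amber (4, 3): total = 1096
  Violet (19, 13): total = 530
Minimum is at Violet with total 530 blocks.

Violet, total 530 blocks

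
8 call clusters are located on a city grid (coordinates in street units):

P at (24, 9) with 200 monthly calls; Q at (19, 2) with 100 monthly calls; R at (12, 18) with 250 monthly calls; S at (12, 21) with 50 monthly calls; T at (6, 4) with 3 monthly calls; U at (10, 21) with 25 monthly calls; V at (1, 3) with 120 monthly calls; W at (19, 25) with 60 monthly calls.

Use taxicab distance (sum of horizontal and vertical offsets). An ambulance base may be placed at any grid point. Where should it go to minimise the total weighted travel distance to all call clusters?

(12, 9)

Manhattan distance separates: Σwᵢ(|x−xᵢ|+|y−yᵢ|) = Σwᵢ|x−xᵢ| + Σwᵢ|y−yᵢ|, so x and y are optimised independently as 1-D weighted medians.
Total weight W = 808; half = 404.
x-coordinate, sorted with cumulative weight:
  x=1 (V, w=120) cum 120
  x=6 (T, w=3) cum 123
  x=10 (U, w=25) cum 148
  x=12 (R, w=250) cum 398
  x=12 (S, w=50) cum 448  ← median
  x=19 (Q, w=100) cum 548
  x=19 (W, w=60) cum 608
  x=24 (P, w=200) cum 808
⇒ x* = 12
y-coordinate, sorted with cumulative weight:
  y=2 (Q, w=100) cum 100
  y=3 (V, w=120) cum 220
  y=4 (T, w=3) cum 223
  y=9 (P, w=200) cum 423  ← median
  y=18 (R, w=250) cum 673
  y=21 (S, w=50) cum 723
  y=21 (U, w=25) cum 748
  y=25 (W, w=60) cum 808
⇒ y* = 9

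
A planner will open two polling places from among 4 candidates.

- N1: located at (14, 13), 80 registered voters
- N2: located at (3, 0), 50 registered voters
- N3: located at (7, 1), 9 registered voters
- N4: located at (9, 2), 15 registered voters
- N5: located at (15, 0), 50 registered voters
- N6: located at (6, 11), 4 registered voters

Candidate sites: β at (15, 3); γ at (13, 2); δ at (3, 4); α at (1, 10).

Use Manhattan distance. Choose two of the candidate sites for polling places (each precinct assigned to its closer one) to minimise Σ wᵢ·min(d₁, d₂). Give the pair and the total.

Evaluate every pair (each demand assigned to the nearer of the two):
  {β, δ}: total = 1438
  {γ, δ}: total = 1523
  {β, γ}: total = 1817
  {β, α}: total = 1849
  {γ, α}: total = 1907
  {δ, α}: total = 2487
Best pair: {β, δ} with total 1438.

{β, δ}, total 1438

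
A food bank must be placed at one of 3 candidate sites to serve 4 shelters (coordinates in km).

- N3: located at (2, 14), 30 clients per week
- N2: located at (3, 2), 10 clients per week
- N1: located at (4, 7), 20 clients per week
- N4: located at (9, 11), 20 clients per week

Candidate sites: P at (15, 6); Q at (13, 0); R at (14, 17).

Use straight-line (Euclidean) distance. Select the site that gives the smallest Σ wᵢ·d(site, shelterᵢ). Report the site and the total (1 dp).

P, total 961.5 km

Total weighted distance at each candidate:
  P (15, 6): total = 961.5
  Q (13, 0): total = 1098.2
  R (14, 17): total = 996.1
Minimum is at P with total 961.5 km.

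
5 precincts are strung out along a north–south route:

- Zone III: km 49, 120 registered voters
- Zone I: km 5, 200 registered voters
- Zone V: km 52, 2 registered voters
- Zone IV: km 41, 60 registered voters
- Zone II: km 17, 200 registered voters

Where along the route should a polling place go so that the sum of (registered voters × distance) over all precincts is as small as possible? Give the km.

For a sum of weighted absolute distances on a line, the optimum is the weighted median (not the mean). Total weight W = 582; half-weight = 291.
Sort by position and accumulate weight:
  km 5 (Zone I, w=200) → cum 200
  km 17 (Zone II, w=200) → cum 400  ≥ 291 → median here
  km 41 (Zone IV, w=60) → cum 460
  km 49 (Zone III, w=120) → cum 580
  km 52 (Zone V, w=2) → cum 582
Optimal location: km 17.

x = 17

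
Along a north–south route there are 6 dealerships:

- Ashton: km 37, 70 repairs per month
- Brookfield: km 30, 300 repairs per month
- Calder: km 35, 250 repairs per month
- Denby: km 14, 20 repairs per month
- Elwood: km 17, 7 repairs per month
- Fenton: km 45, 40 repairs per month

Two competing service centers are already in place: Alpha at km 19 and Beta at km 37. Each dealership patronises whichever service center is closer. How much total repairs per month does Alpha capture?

The indifferent point is the midpoint (19+37)/2 = 28; dealerships left of it (closer to Alpha at 19) go to Alpha, those right go to Beta.
  Denby at 14 (w=20) → Alpha
  Elwood at 17 (w=7) → Alpha
  Brookfield at 30 (w=300) → Beta
  Calder at 35 (w=250) → Beta
  Ashton at 37 (w=70) → Beta
  Fenton at 45 (w=40) → Beta
Alpha captures 27; Beta captures 660.

27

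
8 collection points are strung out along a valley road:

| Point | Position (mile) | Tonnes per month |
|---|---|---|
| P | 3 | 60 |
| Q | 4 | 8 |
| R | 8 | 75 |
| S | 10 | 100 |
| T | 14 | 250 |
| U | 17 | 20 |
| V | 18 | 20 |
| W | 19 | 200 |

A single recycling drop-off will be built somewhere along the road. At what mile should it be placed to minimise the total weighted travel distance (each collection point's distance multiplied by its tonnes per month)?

For a sum of weighted absolute distances on a line, the optimum is the weighted median (not the mean). Total weight W = 733; half-weight = 366.5.
Sort by position and accumulate weight:
  mile 3 (P, w=60) → cum 60
  mile 4 (Q, w=8) → cum 68
  mile 8 (R, w=75) → cum 143
  mile 10 (S, w=100) → cum 243
  mile 14 (T, w=250) → cum 493  ≥ 366.5 → median here
  mile 17 (U, w=20) → cum 513
  mile 18 (V, w=20) → cum 533
  mile 19 (W, w=200) → cum 733
Optimal location: mile 14.

x = 14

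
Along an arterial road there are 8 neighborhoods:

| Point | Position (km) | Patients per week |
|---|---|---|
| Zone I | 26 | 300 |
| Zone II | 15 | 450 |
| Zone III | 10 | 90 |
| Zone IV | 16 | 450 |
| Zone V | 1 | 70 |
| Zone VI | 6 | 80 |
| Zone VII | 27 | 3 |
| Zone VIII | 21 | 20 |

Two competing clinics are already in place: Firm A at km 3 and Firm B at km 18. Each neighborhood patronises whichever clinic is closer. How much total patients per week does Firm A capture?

240

The indifferent point is the midpoint (3+18)/2 = 10.5; neighborhoods left of it (closer to Firm A at 3) go to Firm A, those right go to Firm B.
  Zone V at 1 (w=70) → Firm A
  Zone VI at 6 (w=80) → Firm A
  Zone III at 10 (w=90) → Firm A
  Zone II at 15 (w=450) → Firm B
  Zone IV at 16 (w=450) → Firm B
  Zone VIII at 21 (w=20) → Firm B
  Zone I at 26 (w=300) → Firm B
  Zone VII at 27 (w=3) → Firm B
Firm A captures 240; Firm B captures 1223.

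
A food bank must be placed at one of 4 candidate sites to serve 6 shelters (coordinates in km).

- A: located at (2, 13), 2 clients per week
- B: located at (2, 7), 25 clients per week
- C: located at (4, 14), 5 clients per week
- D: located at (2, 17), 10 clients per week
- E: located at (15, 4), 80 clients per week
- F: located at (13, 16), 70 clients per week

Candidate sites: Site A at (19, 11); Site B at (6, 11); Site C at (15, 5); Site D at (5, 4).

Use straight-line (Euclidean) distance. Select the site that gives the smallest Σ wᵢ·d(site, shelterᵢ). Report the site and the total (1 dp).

Site C, total 1470.0 km

Total weighted distance at each candidate:
  Site A (19, 11): total = 1919.3
  Site B (6, 11): total = 1754.8
  Site C (15, 5): total = 1470.0
  Site D (5, 4): total = 2118.3
Minimum is at Site C with total 1470.0 km.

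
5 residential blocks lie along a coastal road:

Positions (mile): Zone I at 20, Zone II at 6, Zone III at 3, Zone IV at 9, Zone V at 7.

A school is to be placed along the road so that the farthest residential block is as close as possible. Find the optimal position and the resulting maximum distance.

location 11.5, max distance 8.5

The 1-center on a line is the midpoint of the two extreme points: leftmost at 3, rightmost at 20.
Optimal location = (3 + 20)/2 = 11.5; maximum distance = (20 − 3)/2 = 8.5.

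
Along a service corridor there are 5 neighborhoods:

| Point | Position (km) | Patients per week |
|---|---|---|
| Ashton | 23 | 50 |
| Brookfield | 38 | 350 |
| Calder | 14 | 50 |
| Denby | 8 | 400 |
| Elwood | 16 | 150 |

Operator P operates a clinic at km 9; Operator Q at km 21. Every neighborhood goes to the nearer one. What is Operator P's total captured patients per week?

The indifferent point is the midpoint (9+21)/2 = 15; neighborhoods left of it (closer to Operator P at 9) go to Operator P, those right go to Operator Q.
  Denby at 8 (w=400) → Operator P
  Calder at 14 (w=50) → Operator P
  Elwood at 16 (w=150) → Operator Q
  Ashton at 23 (w=50) → Operator Q
  Brookfield at 38 (w=350) → Operator Q
Operator P captures 450; Operator Q captures 550.

450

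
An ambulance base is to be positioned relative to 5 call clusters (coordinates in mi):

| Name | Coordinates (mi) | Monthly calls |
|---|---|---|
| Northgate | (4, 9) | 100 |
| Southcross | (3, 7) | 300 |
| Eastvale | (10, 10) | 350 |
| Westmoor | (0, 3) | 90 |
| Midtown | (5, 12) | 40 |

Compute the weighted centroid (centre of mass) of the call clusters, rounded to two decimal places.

(5.68, 8.24)

The minimiser of Σwᵢ‖p−pᵢ‖² is the weighted centroid p* = (Σwᵢpᵢ)/(Σwᵢ).
Σwᵢ = 880.
Σwᵢxᵢ = 100·4 + 300·3 + 350·10 + 90·0 + 40·5 = 5000.
Σwᵢyᵢ = 100·9 + 300·7 + 350·10 + 90·3 + 40·12 = 7250.
x* = 5000/880 = 5.68, y* = 7250/880 = 8.24.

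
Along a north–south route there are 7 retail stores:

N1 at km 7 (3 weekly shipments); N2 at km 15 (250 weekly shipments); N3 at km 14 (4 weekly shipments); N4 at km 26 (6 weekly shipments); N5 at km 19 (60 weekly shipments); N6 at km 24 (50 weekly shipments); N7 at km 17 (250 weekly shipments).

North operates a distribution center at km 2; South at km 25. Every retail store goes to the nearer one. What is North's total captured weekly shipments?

The indifferent point is the midpoint (2+25)/2 = 13.5; retail stores left of it (closer to North at 2) go to North, those right go to South.
  N1 at 7 (w=3) → North
  N3 at 14 (w=4) → South
  N2 at 15 (w=250) → South
  N7 at 17 (w=250) → South
  N5 at 19 (w=60) → South
  N6 at 24 (w=50) → South
  N4 at 26 (w=6) → South
North captures 3; South captures 620.

3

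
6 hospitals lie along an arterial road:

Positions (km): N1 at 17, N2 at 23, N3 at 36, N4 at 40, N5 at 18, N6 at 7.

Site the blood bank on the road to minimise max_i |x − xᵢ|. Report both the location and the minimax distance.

The 1-center on a line is the midpoint of the two extreme points: leftmost at 7, rightmost at 40.
Optimal location = (7 + 40)/2 = 23.5; maximum distance = (40 − 7)/2 = 16.5.

location 23.5, max distance 16.5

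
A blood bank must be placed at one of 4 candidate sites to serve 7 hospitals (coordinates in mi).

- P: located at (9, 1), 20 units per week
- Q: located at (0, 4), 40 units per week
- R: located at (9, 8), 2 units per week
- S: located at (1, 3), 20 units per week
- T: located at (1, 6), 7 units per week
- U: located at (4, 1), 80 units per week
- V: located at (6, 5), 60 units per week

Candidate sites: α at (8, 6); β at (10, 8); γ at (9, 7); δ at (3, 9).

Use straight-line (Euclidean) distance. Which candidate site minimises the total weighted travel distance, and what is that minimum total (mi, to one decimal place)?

Total weighted distance at each candidate:
  α (8, 6): total = 1284.0
  β (10, 8): total = 1882.2
  γ (9, 7): total = 1577.9
  δ (3, 9): total = 1542.1
Minimum is at α with total 1284.0 mi.

α, total 1284.0 mi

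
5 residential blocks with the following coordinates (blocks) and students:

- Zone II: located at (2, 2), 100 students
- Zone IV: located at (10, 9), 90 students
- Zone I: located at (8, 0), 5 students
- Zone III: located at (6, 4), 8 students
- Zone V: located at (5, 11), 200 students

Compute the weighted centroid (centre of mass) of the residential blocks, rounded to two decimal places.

The minimiser of Σwᵢ‖p−pᵢ‖² is the weighted centroid p* = (Σwᵢpᵢ)/(Σwᵢ).
Σwᵢ = 403.
Σwᵢxᵢ = 100·2 + 90·10 + 5·8 + 8·6 + 200·5 = 2188.
Σwᵢyᵢ = 100·2 + 90·9 + 5·0 + 8·4 + 200·11 = 3242.
x* = 2188/403 = 5.43, y* = 3242/403 = 8.04.

(5.43, 8.04)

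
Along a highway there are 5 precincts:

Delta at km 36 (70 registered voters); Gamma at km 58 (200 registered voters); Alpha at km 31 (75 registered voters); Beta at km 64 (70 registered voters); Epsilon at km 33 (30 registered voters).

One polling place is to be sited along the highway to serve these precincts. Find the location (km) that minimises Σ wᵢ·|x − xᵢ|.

x = 58

For a sum of weighted absolute distances on a line, the optimum is the weighted median (not the mean). Total weight W = 445; half-weight = 222.5.
Sort by position and accumulate weight:
  km 31 (Alpha, w=75) → cum 75
  km 33 (Epsilon, w=30) → cum 105
  km 36 (Delta, w=70) → cum 175
  km 58 (Gamma, w=200) → cum 375  ≥ 222.5 → median here
  km 64 (Beta, w=70) → cum 445
Optimal location: km 58.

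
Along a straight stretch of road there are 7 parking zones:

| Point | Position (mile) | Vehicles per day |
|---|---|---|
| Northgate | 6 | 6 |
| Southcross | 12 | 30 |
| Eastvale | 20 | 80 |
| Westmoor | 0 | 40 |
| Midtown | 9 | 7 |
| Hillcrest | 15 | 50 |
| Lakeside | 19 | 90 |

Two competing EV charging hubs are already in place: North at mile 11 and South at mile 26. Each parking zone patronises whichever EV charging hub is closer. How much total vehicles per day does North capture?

133

The indifferent point is the midpoint (11+26)/2 = 18.5; parking zones left of it (closer to North at 11) go to North, those right go to South.
  Westmoor at 0 (w=40) → North
  Northgate at 6 (w=6) → North
  Midtown at 9 (w=7) → North
  Southcross at 12 (w=30) → North
  Hillcrest at 15 (w=50) → North
  Lakeside at 19 (w=90) → South
  Eastvale at 20 (w=80) → South
North captures 133; South captures 170.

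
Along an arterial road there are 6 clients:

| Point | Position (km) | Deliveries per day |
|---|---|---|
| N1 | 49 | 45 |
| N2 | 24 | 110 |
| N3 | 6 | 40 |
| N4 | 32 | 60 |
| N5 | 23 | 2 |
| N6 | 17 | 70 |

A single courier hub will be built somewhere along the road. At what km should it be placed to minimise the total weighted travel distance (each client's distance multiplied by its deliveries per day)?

x = 24

For a sum of weighted absolute distances on a line, the optimum is the weighted median (not the mean). Total weight W = 327; half-weight = 163.5.
Sort by position and accumulate weight:
  km 6 (N3, w=40) → cum 40
  km 17 (N6, w=70) → cum 110
  km 23 (N5, w=2) → cum 112
  km 24 (N2, w=110) → cum 222  ≥ 163.5 → median here
  km 32 (N4, w=60) → cum 282
  km 49 (N1, w=45) → cum 327
Optimal location: km 24.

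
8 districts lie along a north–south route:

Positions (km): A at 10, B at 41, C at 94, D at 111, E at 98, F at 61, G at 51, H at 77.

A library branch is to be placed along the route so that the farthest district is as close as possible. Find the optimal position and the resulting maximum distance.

The 1-center on a line is the midpoint of the two extreme points: leftmost at 10, rightmost at 111.
Optimal location = (10 + 111)/2 = 60.5; maximum distance = (111 − 10)/2 = 50.5.

location 60.5, max distance 50.5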